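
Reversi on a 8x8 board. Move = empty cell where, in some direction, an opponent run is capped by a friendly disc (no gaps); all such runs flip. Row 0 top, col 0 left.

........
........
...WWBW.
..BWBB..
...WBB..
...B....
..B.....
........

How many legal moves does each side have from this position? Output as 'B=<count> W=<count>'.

Answer: B=9 W=11

Derivation:
-- B to move --
(1,2): flips 1 -> legal
(1,3): flips 4 -> legal
(1,4): flips 2 -> legal
(1,5): no bracket -> illegal
(1,6): no bracket -> illegal
(1,7): flips 1 -> legal
(2,2): flips 3 -> legal
(2,7): flips 1 -> legal
(3,6): no bracket -> illegal
(3,7): no bracket -> illegal
(4,2): flips 1 -> legal
(5,2): flips 1 -> legal
(5,4): flips 1 -> legal
B mobility = 9
-- W to move --
(1,4): no bracket -> illegal
(1,5): no bracket -> illegal
(1,6): flips 2 -> legal
(2,1): flips 1 -> legal
(2,2): no bracket -> illegal
(3,1): flips 1 -> legal
(3,6): flips 2 -> legal
(4,1): flips 1 -> legal
(4,2): no bracket -> illegal
(4,6): flips 3 -> legal
(5,1): no bracket -> illegal
(5,2): no bracket -> illegal
(5,4): flips 2 -> legal
(5,5): flips 1 -> legal
(5,6): flips 2 -> legal
(6,1): no bracket -> illegal
(6,3): flips 1 -> legal
(6,4): no bracket -> illegal
(7,1): flips 4 -> legal
(7,2): no bracket -> illegal
(7,3): no bracket -> illegal
W mobility = 11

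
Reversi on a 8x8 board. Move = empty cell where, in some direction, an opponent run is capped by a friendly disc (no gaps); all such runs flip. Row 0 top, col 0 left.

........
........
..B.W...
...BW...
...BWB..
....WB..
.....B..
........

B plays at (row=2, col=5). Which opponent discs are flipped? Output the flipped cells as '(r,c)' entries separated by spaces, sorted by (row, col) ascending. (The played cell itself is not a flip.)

Dir NW: first cell '.' (not opp) -> no flip
Dir N: first cell '.' (not opp) -> no flip
Dir NE: first cell '.' (not opp) -> no flip
Dir W: opp run (2,4), next='.' -> no flip
Dir E: first cell '.' (not opp) -> no flip
Dir SW: opp run (3,4) capped by B -> flip
Dir S: first cell '.' (not opp) -> no flip
Dir SE: first cell '.' (not opp) -> no flip

Answer: (3,4)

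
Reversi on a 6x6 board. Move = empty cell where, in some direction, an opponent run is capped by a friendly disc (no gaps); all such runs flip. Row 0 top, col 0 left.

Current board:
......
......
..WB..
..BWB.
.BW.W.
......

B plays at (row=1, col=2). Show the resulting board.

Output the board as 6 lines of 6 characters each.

Place B at (1,2); scan 8 dirs for brackets.
Dir NW: first cell '.' (not opp) -> no flip
Dir N: first cell '.' (not opp) -> no flip
Dir NE: first cell '.' (not opp) -> no flip
Dir W: first cell '.' (not opp) -> no flip
Dir E: first cell '.' (not opp) -> no flip
Dir SW: first cell '.' (not opp) -> no flip
Dir S: opp run (2,2) capped by B -> flip
Dir SE: first cell 'B' (not opp) -> no flip
All flips: (2,2)

Answer: ......
..B...
..BB..
..BWB.
.BW.W.
......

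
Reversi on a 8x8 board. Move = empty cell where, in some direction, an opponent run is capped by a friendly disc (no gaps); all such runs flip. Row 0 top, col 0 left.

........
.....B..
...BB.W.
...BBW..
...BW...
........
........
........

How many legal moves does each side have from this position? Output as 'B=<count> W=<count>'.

-- B to move --
(1,6): no bracket -> illegal
(1,7): no bracket -> illegal
(2,5): no bracket -> illegal
(2,7): no bracket -> illegal
(3,6): flips 1 -> legal
(3,7): flips 1 -> legal
(4,5): flips 1 -> legal
(4,6): flips 1 -> legal
(5,3): no bracket -> illegal
(5,4): flips 1 -> legal
(5,5): flips 1 -> legal
B mobility = 6
-- W to move --
(0,4): flips 1 -> legal
(0,5): no bracket -> illegal
(0,6): no bracket -> illegal
(1,2): no bracket -> illegal
(1,3): flips 1 -> legal
(1,4): flips 2 -> legal
(1,6): no bracket -> illegal
(2,2): flips 1 -> legal
(2,5): no bracket -> illegal
(3,2): flips 2 -> legal
(4,2): flips 1 -> legal
(4,5): no bracket -> illegal
(5,2): no bracket -> illegal
(5,3): no bracket -> illegal
(5,4): no bracket -> illegal
W mobility = 6

Answer: B=6 W=6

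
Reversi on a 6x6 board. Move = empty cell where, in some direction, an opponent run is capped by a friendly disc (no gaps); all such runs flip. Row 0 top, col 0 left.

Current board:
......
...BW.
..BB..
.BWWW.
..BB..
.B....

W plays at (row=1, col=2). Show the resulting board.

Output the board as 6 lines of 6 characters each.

Answer: ......
..WWW.
..WW..
.BWWW.
..BB..
.B....

Derivation:
Place W at (1,2); scan 8 dirs for brackets.
Dir NW: first cell '.' (not opp) -> no flip
Dir N: first cell '.' (not opp) -> no flip
Dir NE: first cell '.' (not opp) -> no flip
Dir W: first cell '.' (not opp) -> no flip
Dir E: opp run (1,3) capped by W -> flip
Dir SW: first cell '.' (not opp) -> no flip
Dir S: opp run (2,2) capped by W -> flip
Dir SE: opp run (2,3) capped by W -> flip
All flips: (1,3) (2,2) (2,3)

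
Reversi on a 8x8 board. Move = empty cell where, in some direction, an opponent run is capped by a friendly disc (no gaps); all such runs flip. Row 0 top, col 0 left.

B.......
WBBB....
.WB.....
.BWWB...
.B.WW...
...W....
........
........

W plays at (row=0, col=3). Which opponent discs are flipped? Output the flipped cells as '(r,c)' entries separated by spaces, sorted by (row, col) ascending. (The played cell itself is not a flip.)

Dir NW: edge -> no flip
Dir N: edge -> no flip
Dir NE: edge -> no flip
Dir W: first cell '.' (not opp) -> no flip
Dir E: first cell '.' (not opp) -> no flip
Dir SW: opp run (1,2) capped by W -> flip
Dir S: opp run (1,3), next='.' -> no flip
Dir SE: first cell '.' (not opp) -> no flip

Answer: (1,2)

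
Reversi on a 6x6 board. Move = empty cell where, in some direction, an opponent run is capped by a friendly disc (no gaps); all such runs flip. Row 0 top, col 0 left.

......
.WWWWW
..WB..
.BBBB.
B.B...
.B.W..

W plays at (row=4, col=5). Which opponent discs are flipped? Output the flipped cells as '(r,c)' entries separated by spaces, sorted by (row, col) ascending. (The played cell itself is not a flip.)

Dir NW: opp run (3,4) (2,3) capped by W -> flip
Dir N: first cell '.' (not opp) -> no flip
Dir NE: edge -> no flip
Dir W: first cell '.' (not opp) -> no flip
Dir E: edge -> no flip
Dir SW: first cell '.' (not opp) -> no flip
Dir S: first cell '.' (not opp) -> no flip
Dir SE: edge -> no flip

Answer: (2,3) (3,4)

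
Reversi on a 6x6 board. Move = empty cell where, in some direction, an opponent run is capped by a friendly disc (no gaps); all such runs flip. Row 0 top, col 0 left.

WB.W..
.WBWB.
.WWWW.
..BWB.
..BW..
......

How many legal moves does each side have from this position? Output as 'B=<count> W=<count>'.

Answer: B=7 W=12

Derivation:
-- B to move --
(0,2): no bracket -> illegal
(0,4): no bracket -> illegal
(1,0): flips 2 -> legal
(1,5): flips 2 -> legal
(2,0): no bracket -> illegal
(2,5): no bracket -> illegal
(3,0): flips 1 -> legal
(3,1): flips 2 -> legal
(3,5): no bracket -> illegal
(4,4): flips 1 -> legal
(5,2): flips 1 -> legal
(5,3): no bracket -> illegal
(5,4): flips 1 -> legal
B mobility = 7
-- W to move --
(0,2): flips 2 -> legal
(0,4): flips 1 -> legal
(0,5): flips 1 -> legal
(1,0): no bracket -> illegal
(1,5): flips 1 -> legal
(2,5): flips 2 -> legal
(3,1): flips 1 -> legal
(3,5): flips 1 -> legal
(4,1): flips 2 -> legal
(4,4): flips 1 -> legal
(4,5): flips 1 -> legal
(5,1): flips 1 -> legal
(5,2): flips 2 -> legal
(5,3): no bracket -> illegal
W mobility = 12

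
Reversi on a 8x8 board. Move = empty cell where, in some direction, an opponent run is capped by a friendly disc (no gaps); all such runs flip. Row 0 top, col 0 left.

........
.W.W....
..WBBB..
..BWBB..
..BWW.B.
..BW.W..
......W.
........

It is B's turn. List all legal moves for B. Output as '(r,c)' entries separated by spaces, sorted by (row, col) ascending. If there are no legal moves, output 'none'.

(0,0): no bracket -> illegal
(0,1): no bracket -> illegal
(0,2): flips 1 -> legal
(0,3): flips 1 -> legal
(0,4): no bracket -> illegal
(1,0): no bracket -> illegal
(1,2): flips 1 -> legal
(1,4): no bracket -> illegal
(2,0): no bracket -> illegal
(2,1): flips 1 -> legal
(3,1): no bracket -> illegal
(4,5): flips 2 -> legal
(5,4): flips 3 -> legal
(5,6): no bracket -> illegal
(5,7): no bracket -> illegal
(6,2): flips 2 -> legal
(6,3): flips 3 -> legal
(6,4): flips 2 -> legal
(6,5): no bracket -> illegal
(6,7): no bracket -> illegal
(7,5): no bracket -> illegal
(7,6): no bracket -> illegal
(7,7): no bracket -> illegal

Answer: (0,2) (0,3) (1,2) (2,1) (4,5) (5,4) (6,2) (6,3) (6,4)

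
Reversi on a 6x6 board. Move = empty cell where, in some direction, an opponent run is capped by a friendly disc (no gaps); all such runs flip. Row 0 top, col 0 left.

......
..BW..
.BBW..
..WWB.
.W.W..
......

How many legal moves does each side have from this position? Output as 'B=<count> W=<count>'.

-- B to move --
(0,2): no bracket -> illegal
(0,3): no bracket -> illegal
(0,4): flips 1 -> legal
(1,4): flips 1 -> legal
(2,4): flips 1 -> legal
(3,0): no bracket -> illegal
(3,1): flips 2 -> legal
(4,0): no bracket -> illegal
(4,2): flips 1 -> legal
(4,4): flips 1 -> legal
(5,0): no bracket -> illegal
(5,1): no bracket -> illegal
(5,2): flips 1 -> legal
(5,3): no bracket -> illegal
(5,4): flips 2 -> legal
B mobility = 8
-- W to move --
(0,1): flips 1 -> legal
(0,2): flips 2 -> legal
(0,3): no bracket -> illegal
(1,0): flips 1 -> legal
(1,1): flips 2 -> legal
(2,0): flips 2 -> legal
(2,4): no bracket -> illegal
(2,5): flips 1 -> legal
(3,0): no bracket -> illegal
(3,1): flips 1 -> legal
(3,5): flips 1 -> legal
(4,4): no bracket -> illegal
(4,5): flips 1 -> legal
W mobility = 9

Answer: B=8 W=9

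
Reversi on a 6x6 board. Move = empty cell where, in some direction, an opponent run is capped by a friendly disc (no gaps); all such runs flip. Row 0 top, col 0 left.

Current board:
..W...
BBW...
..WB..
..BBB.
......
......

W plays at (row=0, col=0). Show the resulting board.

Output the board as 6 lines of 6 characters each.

Answer: W.W...
BWW...
..WB..
..BBB.
......
......

Derivation:
Place W at (0,0); scan 8 dirs for brackets.
Dir NW: edge -> no flip
Dir N: edge -> no flip
Dir NE: edge -> no flip
Dir W: edge -> no flip
Dir E: first cell '.' (not opp) -> no flip
Dir SW: edge -> no flip
Dir S: opp run (1,0), next='.' -> no flip
Dir SE: opp run (1,1) capped by W -> flip
All flips: (1,1)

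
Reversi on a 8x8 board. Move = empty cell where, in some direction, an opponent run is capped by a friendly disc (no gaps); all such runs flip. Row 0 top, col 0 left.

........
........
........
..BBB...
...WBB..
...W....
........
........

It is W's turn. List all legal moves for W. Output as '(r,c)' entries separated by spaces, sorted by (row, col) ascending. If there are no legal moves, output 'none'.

(2,1): flips 1 -> legal
(2,2): no bracket -> illegal
(2,3): flips 1 -> legal
(2,4): no bracket -> illegal
(2,5): flips 1 -> legal
(3,1): no bracket -> illegal
(3,5): flips 1 -> legal
(3,6): no bracket -> illegal
(4,1): no bracket -> illegal
(4,2): no bracket -> illegal
(4,6): flips 2 -> legal
(5,4): no bracket -> illegal
(5,5): no bracket -> illegal
(5,6): no bracket -> illegal

Answer: (2,1) (2,3) (2,5) (3,5) (4,6)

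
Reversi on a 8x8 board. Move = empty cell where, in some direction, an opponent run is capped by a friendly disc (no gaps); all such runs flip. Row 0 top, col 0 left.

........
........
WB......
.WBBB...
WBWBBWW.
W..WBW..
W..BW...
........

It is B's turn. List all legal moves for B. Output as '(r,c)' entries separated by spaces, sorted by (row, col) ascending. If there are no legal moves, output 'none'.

Answer: (3,0) (3,6) (4,7) (5,1) (5,2) (5,6) (6,2) (6,5) (6,6) (7,4)

Derivation:
(1,0): no bracket -> illegal
(1,1): no bracket -> illegal
(2,2): no bracket -> illegal
(3,0): flips 1 -> legal
(3,5): no bracket -> illegal
(3,6): flips 1 -> legal
(3,7): no bracket -> illegal
(4,7): flips 2 -> legal
(5,1): flips 1 -> legal
(5,2): flips 2 -> legal
(5,6): flips 2 -> legal
(5,7): no bracket -> illegal
(6,1): no bracket -> illegal
(6,2): flips 1 -> legal
(6,5): flips 1 -> legal
(6,6): flips 1 -> legal
(7,0): no bracket -> illegal
(7,1): no bracket -> illegal
(7,3): no bracket -> illegal
(7,4): flips 1 -> legal
(7,5): no bracket -> illegal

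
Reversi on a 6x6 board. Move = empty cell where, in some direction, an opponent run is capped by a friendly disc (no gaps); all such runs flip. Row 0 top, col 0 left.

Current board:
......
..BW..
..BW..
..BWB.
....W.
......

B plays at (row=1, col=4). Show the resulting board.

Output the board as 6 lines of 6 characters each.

Answer: ......
..BBB.
..BB..
..BWB.
....W.
......

Derivation:
Place B at (1,4); scan 8 dirs for brackets.
Dir NW: first cell '.' (not opp) -> no flip
Dir N: first cell '.' (not opp) -> no flip
Dir NE: first cell '.' (not opp) -> no flip
Dir W: opp run (1,3) capped by B -> flip
Dir E: first cell '.' (not opp) -> no flip
Dir SW: opp run (2,3) capped by B -> flip
Dir S: first cell '.' (not opp) -> no flip
Dir SE: first cell '.' (not opp) -> no flip
All flips: (1,3) (2,3)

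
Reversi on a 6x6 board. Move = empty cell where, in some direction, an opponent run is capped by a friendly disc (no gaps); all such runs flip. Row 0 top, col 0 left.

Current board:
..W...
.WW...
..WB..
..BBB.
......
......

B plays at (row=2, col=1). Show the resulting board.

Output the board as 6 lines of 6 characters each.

Answer: ..W...
.WW...
.BBB..
..BBB.
......
......

Derivation:
Place B at (2,1); scan 8 dirs for brackets.
Dir NW: first cell '.' (not opp) -> no flip
Dir N: opp run (1,1), next='.' -> no flip
Dir NE: opp run (1,2), next='.' -> no flip
Dir W: first cell '.' (not opp) -> no flip
Dir E: opp run (2,2) capped by B -> flip
Dir SW: first cell '.' (not opp) -> no flip
Dir S: first cell '.' (not opp) -> no flip
Dir SE: first cell 'B' (not opp) -> no flip
All flips: (2,2)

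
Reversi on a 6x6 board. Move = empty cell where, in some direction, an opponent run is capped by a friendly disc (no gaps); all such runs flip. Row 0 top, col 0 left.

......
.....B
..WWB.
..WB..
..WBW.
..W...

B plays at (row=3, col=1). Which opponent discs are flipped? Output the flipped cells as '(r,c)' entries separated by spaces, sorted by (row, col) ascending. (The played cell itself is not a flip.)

Answer: (3,2)

Derivation:
Dir NW: first cell '.' (not opp) -> no flip
Dir N: first cell '.' (not opp) -> no flip
Dir NE: opp run (2,2), next='.' -> no flip
Dir W: first cell '.' (not opp) -> no flip
Dir E: opp run (3,2) capped by B -> flip
Dir SW: first cell '.' (not opp) -> no flip
Dir S: first cell '.' (not opp) -> no flip
Dir SE: opp run (4,2), next='.' -> no flip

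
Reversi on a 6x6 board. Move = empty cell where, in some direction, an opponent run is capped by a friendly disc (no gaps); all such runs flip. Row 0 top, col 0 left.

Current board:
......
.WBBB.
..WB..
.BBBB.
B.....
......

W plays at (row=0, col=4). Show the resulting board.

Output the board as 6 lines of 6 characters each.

Answer: ....W.
.WBWB.
..WB..
.BBBB.
B.....
......

Derivation:
Place W at (0,4); scan 8 dirs for brackets.
Dir NW: edge -> no flip
Dir N: edge -> no flip
Dir NE: edge -> no flip
Dir W: first cell '.' (not opp) -> no flip
Dir E: first cell '.' (not opp) -> no flip
Dir SW: opp run (1,3) capped by W -> flip
Dir S: opp run (1,4), next='.' -> no flip
Dir SE: first cell '.' (not opp) -> no flip
All flips: (1,3)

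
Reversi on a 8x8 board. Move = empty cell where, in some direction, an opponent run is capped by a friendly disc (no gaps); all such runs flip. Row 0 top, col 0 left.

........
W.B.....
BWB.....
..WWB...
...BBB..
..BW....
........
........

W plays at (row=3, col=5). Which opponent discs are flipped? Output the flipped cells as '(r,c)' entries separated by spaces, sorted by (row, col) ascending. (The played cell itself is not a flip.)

Answer: (3,4) (4,4)

Derivation:
Dir NW: first cell '.' (not opp) -> no flip
Dir N: first cell '.' (not opp) -> no flip
Dir NE: first cell '.' (not opp) -> no flip
Dir W: opp run (3,4) capped by W -> flip
Dir E: first cell '.' (not opp) -> no flip
Dir SW: opp run (4,4) capped by W -> flip
Dir S: opp run (4,5), next='.' -> no flip
Dir SE: first cell '.' (not opp) -> no flip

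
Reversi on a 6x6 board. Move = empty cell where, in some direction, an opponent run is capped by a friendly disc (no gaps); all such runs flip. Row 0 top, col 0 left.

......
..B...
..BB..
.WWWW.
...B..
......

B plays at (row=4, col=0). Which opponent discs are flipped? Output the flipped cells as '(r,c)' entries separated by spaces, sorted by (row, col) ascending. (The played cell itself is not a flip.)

Answer: (3,1)

Derivation:
Dir NW: edge -> no flip
Dir N: first cell '.' (not opp) -> no flip
Dir NE: opp run (3,1) capped by B -> flip
Dir W: edge -> no flip
Dir E: first cell '.' (not opp) -> no flip
Dir SW: edge -> no flip
Dir S: first cell '.' (not opp) -> no flip
Dir SE: first cell '.' (not opp) -> no flip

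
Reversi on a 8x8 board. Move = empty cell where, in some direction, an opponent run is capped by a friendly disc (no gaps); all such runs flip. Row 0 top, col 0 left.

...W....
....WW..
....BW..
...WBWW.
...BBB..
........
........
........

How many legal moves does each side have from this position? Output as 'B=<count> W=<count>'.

-- B to move --
(0,2): no bracket -> illegal
(0,4): flips 1 -> legal
(0,5): flips 3 -> legal
(0,6): flips 1 -> legal
(1,2): no bracket -> illegal
(1,3): no bracket -> illegal
(1,6): flips 1 -> legal
(2,2): flips 1 -> legal
(2,3): flips 1 -> legal
(2,6): flips 2 -> legal
(2,7): flips 1 -> legal
(3,2): flips 1 -> legal
(3,7): flips 2 -> legal
(4,2): flips 1 -> legal
(4,6): flips 1 -> legal
(4,7): no bracket -> illegal
B mobility = 12
-- W to move --
(1,3): flips 1 -> legal
(2,3): flips 1 -> legal
(3,2): no bracket -> illegal
(4,2): no bracket -> illegal
(4,6): no bracket -> illegal
(5,2): flips 2 -> legal
(5,3): flips 2 -> legal
(5,4): flips 4 -> legal
(5,5): flips 2 -> legal
(5,6): no bracket -> illegal
W mobility = 6

Answer: B=12 W=6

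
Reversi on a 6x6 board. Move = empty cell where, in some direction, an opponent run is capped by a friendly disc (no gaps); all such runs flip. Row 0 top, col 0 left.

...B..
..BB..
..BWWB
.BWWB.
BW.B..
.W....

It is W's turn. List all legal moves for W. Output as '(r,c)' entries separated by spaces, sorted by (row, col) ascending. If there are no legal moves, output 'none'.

Answer: (0,1) (0,2) (1,1) (2,1) (3,0) (3,5) (4,4) (4,5) (5,3) (5,4)

Derivation:
(0,1): flips 1 -> legal
(0,2): flips 3 -> legal
(0,4): no bracket -> illegal
(1,1): flips 1 -> legal
(1,4): no bracket -> illegal
(1,5): no bracket -> illegal
(2,0): no bracket -> illegal
(2,1): flips 2 -> legal
(3,0): flips 1 -> legal
(3,5): flips 1 -> legal
(4,2): no bracket -> illegal
(4,4): flips 1 -> legal
(4,5): flips 1 -> legal
(5,0): no bracket -> illegal
(5,2): no bracket -> illegal
(5,3): flips 1 -> legal
(5,4): flips 1 -> legal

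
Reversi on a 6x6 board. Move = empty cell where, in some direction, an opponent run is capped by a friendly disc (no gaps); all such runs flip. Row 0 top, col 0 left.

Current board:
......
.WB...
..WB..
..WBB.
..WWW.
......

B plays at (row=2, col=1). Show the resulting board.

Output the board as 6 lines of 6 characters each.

Place B at (2,1); scan 8 dirs for brackets.
Dir NW: first cell '.' (not opp) -> no flip
Dir N: opp run (1,1), next='.' -> no flip
Dir NE: first cell 'B' (not opp) -> no flip
Dir W: first cell '.' (not opp) -> no flip
Dir E: opp run (2,2) capped by B -> flip
Dir SW: first cell '.' (not opp) -> no flip
Dir S: first cell '.' (not opp) -> no flip
Dir SE: opp run (3,2) (4,3), next='.' -> no flip
All flips: (2,2)

Answer: ......
.WB...
.BBB..
..WBB.
..WWW.
......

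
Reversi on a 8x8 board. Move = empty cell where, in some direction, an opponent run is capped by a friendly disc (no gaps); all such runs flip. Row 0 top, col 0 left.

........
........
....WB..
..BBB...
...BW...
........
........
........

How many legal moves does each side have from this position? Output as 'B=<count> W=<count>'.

-- B to move --
(1,3): no bracket -> illegal
(1,4): flips 1 -> legal
(1,5): flips 1 -> legal
(2,3): flips 1 -> legal
(3,5): no bracket -> illegal
(4,5): flips 1 -> legal
(5,3): no bracket -> illegal
(5,4): flips 1 -> legal
(5,5): flips 1 -> legal
B mobility = 6
-- W to move --
(1,4): no bracket -> illegal
(1,5): no bracket -> illegal
(1,6): no bracket -> illegal
(2,1): no bracket -> illegal
(2,2): flips 1 -> legal
(2,3): no bracket -> illegal
(2,6): flips 1 -> legal
(3,1): no bracket -> illegal
(3,5): no bracket -> illegal
(3,6): no bracket -> illegal
(4,1): no bracket -> illegal
(4,2): flips 2 -> legal
(4,5): no bracket -> illegal
(5,2): no bracket -> illegal
(5,3): no bracket -> illegal
(5,4): no bracket -> illegal
W mobility = 3

Answer: B=6 W=3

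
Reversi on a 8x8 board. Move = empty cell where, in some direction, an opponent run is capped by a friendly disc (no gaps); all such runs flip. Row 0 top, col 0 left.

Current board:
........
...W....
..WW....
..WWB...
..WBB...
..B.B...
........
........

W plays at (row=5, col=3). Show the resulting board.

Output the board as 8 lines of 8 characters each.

Answer: ........
...W....
..WW....
..WWB...
..WWB...
..BWB...
........
........

Derivation:
Place W at (5,3); scan 8 dirs for brackets.
Dir NW: first cell 'W' (not opp) -> no flip
Dir N: opp run (4,3) capped by W -> flip
Dir NE: opp run (4,4), next='.' -> no flip
Dir W: opp run (5,2), next='.' -> no flip
Dir E: opp run (5,4), next='.' -> no flip
Dir SW: first cell '.' (not opp) -> no flip
Dir S: first cell '.' (not opp) -> no flip
Dir SE: first cell '.' (not opp) -> no flip
All flips: (4,3)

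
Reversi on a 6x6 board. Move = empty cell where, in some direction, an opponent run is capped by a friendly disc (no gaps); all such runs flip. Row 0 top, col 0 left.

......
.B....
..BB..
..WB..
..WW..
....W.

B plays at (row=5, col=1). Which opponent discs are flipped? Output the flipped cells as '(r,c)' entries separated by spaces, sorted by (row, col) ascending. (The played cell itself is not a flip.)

Answer: (4,2)

Derivation:
Dir NW: first cell '.' (not opp) -> no flip
Dir N: first cell '.' (not opp) -> no flip
Dir NE: opp run (4,2) capped by B -> flip
Dir W: first cell '.' (not opp) -> no flip
Dir E: first cell '.' (not opp) -> no flip
Dir SW: edge -> no flip
Dir S: edge -> no flip
Dir SE: edge -> no flip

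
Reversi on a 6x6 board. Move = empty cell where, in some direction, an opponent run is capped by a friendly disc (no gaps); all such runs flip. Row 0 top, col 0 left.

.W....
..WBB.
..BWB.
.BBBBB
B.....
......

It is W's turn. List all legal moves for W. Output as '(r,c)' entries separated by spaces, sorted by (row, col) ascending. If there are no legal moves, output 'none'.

(0,2): no bracket -> illegal
(0,3): flips 1 -> legal
(0,4): no bracket -> illegal
(0,5): flips 1 -> legal
(1,1): no bracket -> illegal
(1,5): flips 2 -> legal
(2,0): no bracket -> illegal
(2,1): flips 1 -> legal
(2,5): flips 1 -> legal
(3,0): no bracket -> illegal
(4,1): flips 1 -> legal
(4,2): flips 2 -> legal
(4,3): flips 1 -> legal
(4,4): no bracket -> illegal
(4,5): flips 1 -> legal
(5,0): no bracket -> illegal
(5,1): no bracket -> illegal

Answer: (0,3) (0,5) (1,5) (2,1) (2,5) (4,1) (4,2) (4,3) (4,5)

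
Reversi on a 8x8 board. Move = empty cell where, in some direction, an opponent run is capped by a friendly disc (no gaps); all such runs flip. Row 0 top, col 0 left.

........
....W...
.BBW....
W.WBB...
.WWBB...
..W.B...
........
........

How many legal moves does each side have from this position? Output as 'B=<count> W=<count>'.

-- B to move --
(0,3): no bracket -> illegal
(0,4): no bracket -> illegal
(0,5): no bracket -> illegal
(1,2): flips 1 -> legal
(1,3): flips 1 -> legal
(1,5): no bracket -> illegal
(2,0): no bracket -> illegal
(2,4): flips 1 -> legal
(2,5): no bracket -> illegal
(3,1): flips 1 -> legal
(4,0): flips 2 -> legal
(5,0): no bracket -> illegal
(5,1): flips 1 -> legal
(5,3): no bracket -> illegal
(6,1): flips 1 -> legal
(6,2): flips 3 -> legal
(6,3): no bracket -> illegal
B mobility = 8
-- W to move --
(1,0): flips 1 -> legal
(1,1): no bracket -> illegal
(1,2): flips 2 -> legal
(1,3): no bracket -> illegal
(2,0): flips 2 -> legal
(2,4): flips 1 -> legal
(2,5): flips 2 -> legal
(3,1): no bracket -> illegal
(3,5): flips 2 -> legal
(4,5): flips 3 -> legal
(5,3): flips 2 -> legal
(5,5): no bracket -> illegal
(6,3): no bracket -> illegal
(6,4): no bracket -> illegal
(6,5): flips 2 -> legal
W mobility = 9

Answer: B=8 W=9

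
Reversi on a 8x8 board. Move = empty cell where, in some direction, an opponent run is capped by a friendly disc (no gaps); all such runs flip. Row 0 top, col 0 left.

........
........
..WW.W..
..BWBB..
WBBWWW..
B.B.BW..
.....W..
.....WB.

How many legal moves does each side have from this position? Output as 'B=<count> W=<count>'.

Answer: B=11 W=13

Derivation:
-- B to move --
(1,1): no bracket -> illegal
(1,2): flips 2 -> legal
(1,3): no bracket -> illegal
(1,4): flips 1 -> legal
(1,5): flips 1 -> legal
(1,6): flips 1 -> legal
(2,1): no bracket -> illegal
(2,4): flips 1 -> legal
(2,6): no bracket -> illegal
(3,0): flips 1 -> legal
(3,1): no bracket -> illegal
(3,6): flips 1 -> legal
(4,6): flips 3 -> legal
(5,1): no bracket -> illegal
(5,3): flips 1 -> legal
(5,6): flips 2 -> legal
(6,4): no bracket -> illegal
(6,6): no bracket -> illegal
(7,4): flips 1 -> legal
B mobility = 11
-- W to move --
(2,1): flips 1 -> legal
(2,4): flips 1 -> legal
(2,6): flips 1 -> legal
(3,0): no bracket -> illegal
(3,1): flips 1 -> legal
(3,6): flips 2 -> legal
(4,6): no bracket -> illegal
(5,1): flips 1 -> legal
(5,3): flips 1 -> legal
(6,0): flips 1 -> legal
(6,1): flips 1 -> legal
(6,2): flips 3 -> legal
(6,3): flips 1 -> legal
(6,4): flips 1 -> legal
(6,6): no bracket -> illegal
(6,7): no bracket -> illegal
(7,7): flips 1 -> legal
W mobility = 13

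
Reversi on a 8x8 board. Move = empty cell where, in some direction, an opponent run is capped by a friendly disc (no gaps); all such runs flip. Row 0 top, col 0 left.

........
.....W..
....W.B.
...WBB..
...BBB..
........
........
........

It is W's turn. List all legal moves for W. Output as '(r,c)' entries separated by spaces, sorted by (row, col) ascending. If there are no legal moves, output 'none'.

Answer: (3,6) (3,7) (4,6) (5,3) (5,4) (5,5)

Derivation:
(1,6): no bracket -> illegal
(1,7): no bracket -> illegal
(2,3): no bracket -> illegal
(2,5): no bracket -> illegal
(2,7): no bracket -> illegal
(3,2): no bracket -> illegal
(3,6): flips 2 -> legal
(3,7): flips 1 -> legal
(4,2): no bracket -> illegal
(4,6): flips 1 -> legal
(5,2): no bracket -> illegal
(5,3): flips 1 -> legal
(5,4): flips 2 -> legal
(5,5): flips 1 -> legal
(5,6): no bracket -> illegal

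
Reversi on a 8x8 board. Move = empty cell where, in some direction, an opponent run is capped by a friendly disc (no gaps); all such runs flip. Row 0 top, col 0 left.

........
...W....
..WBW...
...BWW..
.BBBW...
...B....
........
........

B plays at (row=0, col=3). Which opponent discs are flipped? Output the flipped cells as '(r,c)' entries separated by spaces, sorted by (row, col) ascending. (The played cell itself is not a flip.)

Dir NW: edge -> no flip
Dir N: edge -> no flip
Dir NE: edge -> no flip
Dir W: first cell '.' (not opp) -> no flip
Dir E: first cell '.' (not opp) -> no flip
Dir SW: first cell '.' (not opp) -> no flip
Dir S: opp run (1,3) capped by B -> flip
Dir SE: first cell '.' (not opp) -> no flip

Answer: (1,3)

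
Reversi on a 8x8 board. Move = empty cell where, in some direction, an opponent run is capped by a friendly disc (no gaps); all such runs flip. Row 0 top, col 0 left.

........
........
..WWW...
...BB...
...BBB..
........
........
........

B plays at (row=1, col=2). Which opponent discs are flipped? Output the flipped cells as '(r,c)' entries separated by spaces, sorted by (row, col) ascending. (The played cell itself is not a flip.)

Dir NW: first cell '.' (not opp) -> no flip
Dir N: first cell '.' (not opp) -> no flip
Dir NE: first cell '.' (not opp) -> no flip
Dir W: first cell '.' (not opp) -> no flip
Dir E: first cell '.' (not opp) -> no flip
Dir SW: first cell '.' (not opp) -> no flip
Dir S: opp run (2,2), next='.' -> no flip
Dir SE: opp run (2,3) capped by B -> flip

Answer: (2,3)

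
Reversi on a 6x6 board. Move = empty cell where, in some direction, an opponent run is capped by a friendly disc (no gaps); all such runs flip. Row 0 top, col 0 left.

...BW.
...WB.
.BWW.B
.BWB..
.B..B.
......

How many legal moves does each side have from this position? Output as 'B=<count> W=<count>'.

-- B to move --
(0,2): no bracket -> illegal
(0,5): flips 1 -> legal
(1,1): flips 1 -> legal
(1,2): flips 1 -> legal
(1,5): no bracket -> illegal
(2,4): flips 2 -> legal
(3,4): no bracket -> illegal
(4,2): no bracket -> illegal
(4,3): flips 1 -> legal
B mobility = 5
-- W to move --
(0,2): flips 1 -> legal
(0,5): flips 1 -> legal
(1,0): flips 1 -> legal
(1,1): no bracket -> illegal
(1,2): no bracket -> illegal
(1,5): flips 1 -> legal
(2,0): flips 1 -> legal
(2,4): flips 1 -> legal
(3,0): flips 1 -> legal
(3,4): flips 1 -> legal
(3,5): no bracket -> illegal
(4,0): flips 1 -> legal
(4,2): no bracket -> illegal
(4,3): flips 1 -> legal
(4,5): no bracket -> illegal
(5,0): flips 1 -> legal
(5,1): no bracket -> illegal
(5,2): no bracket -> illegal
(5,3): no bracket -> illegal
(5,4): no bracket -> illegal
(5,5): flips 2 -> legal
W mobility = 12

Answer: B=5 W=12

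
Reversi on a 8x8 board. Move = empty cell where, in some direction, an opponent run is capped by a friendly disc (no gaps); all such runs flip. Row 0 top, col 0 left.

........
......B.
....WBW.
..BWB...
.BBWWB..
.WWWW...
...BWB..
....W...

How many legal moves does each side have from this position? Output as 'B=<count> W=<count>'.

Answer: B=9 W=16

Derivation:
-- B to move --
(1,3): no bracket -> illegal
(1,4): flips 1 -> legal
(1,5): flips 2 -> legal
(1,7): no bracket -> illegal
(2,2): no bracket -> illegal
(2,3): flips 4 -> legal
(2,7): flips 1 -> legal
(3,5): no bracket -> illegal
(3,6): flips 1 -> legal
(3,7): no bracket -> illegal
(4,0): no bracket -> illegal
(5,0): no bracket -> illegal
(5,5): no bracket -> illegal
(6,0): flips 1 -> legal
(6,1): flips 3 -> legal
(6,2): flips 1 -> legal
(7,3): no bracket -> illegal
(7,5): flips 2 -> legal
B mobility = 9
-- W to move --
(0,5): no bracket -> illegal
(0,6): flips 1 -> legal
(0,7): flips 3 -> legal
(1,4): no bracket -> illegal
(1,5): no bracket -> illegal
(1,7): no bracket -> illegal
(2,1): flips 1 -> legal
(2,2): flips 2 -> legal
(2,3): no bracket -> illegal
(2,7): no bracket -> illegal
(3,0): flips 1 -> legal
(3,1): flips 3 -> legal
(3,5): flips 1 -> legal
(3,6): flips 1 -> legal
(4,0): flips 2 -> legal
(4,6): flips 1 -> legal
(5,0): no bracket -> illegal
(5,5): no bracket -> illegal
(5,6): flips 1 -> legal
(6,2): flips 1 -> legal
(6,6): flips 1 -> legal
(7,2): flips 1 -> legal
(7,3): flips 1 -> legal
(7,5): no bracket -> illegal
(7,6): flips 1 -> legal
W mobility = 16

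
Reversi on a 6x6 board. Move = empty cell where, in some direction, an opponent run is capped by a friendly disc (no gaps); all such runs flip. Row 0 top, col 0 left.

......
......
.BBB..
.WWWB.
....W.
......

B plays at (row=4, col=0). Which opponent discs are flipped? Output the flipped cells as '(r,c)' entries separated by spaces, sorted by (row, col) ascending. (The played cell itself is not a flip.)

Dir NW: edge -> no flip
Dir N: first cell '.' (not opp) -> no flip
Dir NE: opp run (3,1) capped by B -> flip
Dir W: edge -> no flip
Dir E: first cell '.' (not opp) -> no flip
Dir SW: edge -> no flip
Dir S: first cell '.' (not opp) -> no flip
Dir SE: first cell '.' (not opp) -> no flip

Answer: (3,1)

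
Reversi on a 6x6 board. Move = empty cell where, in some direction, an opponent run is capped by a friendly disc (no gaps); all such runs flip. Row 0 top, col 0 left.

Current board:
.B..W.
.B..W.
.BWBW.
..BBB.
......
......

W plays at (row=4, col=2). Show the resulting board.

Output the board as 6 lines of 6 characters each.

Answer: .B..W.
.B..W.
.BWBW.
..WWB.
..W...
......

Derivation:
Place W at (4,2); scan 8 dirs for brackets.
Dir NW: first cell '.' (not opp) -> no flip
Dir N: opp run (3,2) capped by W -> flip
Dir NE: opp run (3,3) capped by W -> flip
Dir W: first cell '.' (not opp) -> no flip
Dir E: first cell '.' (not opp) -> no flip
Dir SW: first cell '.' (not opp) -> no flip
Dir S: first cell '.' (not opp) -> no flip
Dir SE: first cell '.' (not opp) -> no flip
All flips: (3,2) (3,3)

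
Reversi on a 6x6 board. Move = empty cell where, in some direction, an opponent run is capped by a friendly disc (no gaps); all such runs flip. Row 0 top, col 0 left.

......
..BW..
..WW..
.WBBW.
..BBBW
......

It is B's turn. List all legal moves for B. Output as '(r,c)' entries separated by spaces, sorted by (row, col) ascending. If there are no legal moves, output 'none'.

(0,2): no bracket -> illegal
(0,3): flips 2 -> legal
(0,4): no bracket -> illegal
(1,1): flips 1 -> legal
(1,4): flips 2 -> legal
(2,0): flips 1 -> legal
(2,1): no bracket -> illegal
(2,4): flips 1 -> legal
(2,5): flips 1 -> legal
(3,0): flips 1 -> legal
(3,5): flips 1 -> legal
(4,0): no bracket -> illegal
(4,1): no bracket -> illegal
(5,4): no bracket -> illegal
(5,5): no bracket -> illegal

Answer: (0,3) (1,1) (1,4) (2,0) (2,4) (2,5) (3,0) (3,5)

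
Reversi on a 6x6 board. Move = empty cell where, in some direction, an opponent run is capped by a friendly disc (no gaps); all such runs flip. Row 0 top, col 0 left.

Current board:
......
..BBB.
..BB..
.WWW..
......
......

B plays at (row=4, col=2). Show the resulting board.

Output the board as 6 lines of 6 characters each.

Place B at (4,2); scan 8 dirs for brackets.
Dir NW: opp run (3,1), next='.' -> no flip
Dir N: opp run (3,2) capped by B -> flip
Dir NE: opp run (3,3), next='.' -> no flip
Dir W: first cell '.' (not opp) -> no flip
Dir E: first cell '.' (not opp) -> no flip
Dir SW: first cell '.' (not opp) -> no flip
Dir S: first cell '.' (not opp) -> no flip
Dir SE: first cell '.' (not opp) -> no flip
All flips: (3,2)

Answer: ......
..BBB.
..BB..
.WBW..
..B...
......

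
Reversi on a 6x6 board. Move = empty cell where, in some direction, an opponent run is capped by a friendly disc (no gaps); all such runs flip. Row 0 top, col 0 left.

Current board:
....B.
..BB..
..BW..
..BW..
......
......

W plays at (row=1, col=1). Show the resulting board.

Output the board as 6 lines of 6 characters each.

Answer: ....B.
.WBB..
..WW..
..BW..
......
......

Derivation:
Place W at (1,1); scan 8 dirs for brackets.
Dir NW: first cell '.' (not opp) -> no flip
Dir N: first cell '.' (not opp) -> no flip
Dir NE: first cell '.' (not opp) -> no flip
Dir W: first cell '.' (not opp) -> no flip
Dir E: opp run (1,2) (1,3), next='.' -> no flip
Dir SW: first cell '.' (not opp) -> no flip
Dir S: first cell '.' (not opp) -> no flip
Dir SE: opp run (2,2) capped by W -> flip
All flips: (2,2)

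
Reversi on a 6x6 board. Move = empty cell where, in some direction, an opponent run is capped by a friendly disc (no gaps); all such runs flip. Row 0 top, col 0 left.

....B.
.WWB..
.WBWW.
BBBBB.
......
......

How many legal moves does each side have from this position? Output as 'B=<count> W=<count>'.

-- B to move --
(0,0): flips 1 -> legal
(0,1): flips 4 -> legal
(0,2): flips 1 -> legal
(0,3): flips 2 -> legal
(1,0): flips 3 -> legal
(1,4): flips 2 -> legal
(1,5): flips 1 -> legal
(2,0): flips 1 -> legal
(2,5): flips 2 -> legal
(3,5): flips 1 -> legal
B mobility = 10
-- W to move --
(0,2): flips 1 -> legal
(0,3): flips 1 -> legal
(0,5): no bracket -> illegal
(1,4): flips 1 -> legal
(1,5): no bracket -> illegal
(2,0): no bracket -> illegal
(2,5): no bracket -> illegal
(3,5): no bracket -> illegal
(4,0): no bracket -> illegal
(4,1): flips 2 -> legal
(4,2): flips 3 -> legal
(4,3): flips 2 -> legal
(4,4): flips 3 -> legal
(4,5): flips 1 -> legal
W mobility = 8

Answer: B=10 W=8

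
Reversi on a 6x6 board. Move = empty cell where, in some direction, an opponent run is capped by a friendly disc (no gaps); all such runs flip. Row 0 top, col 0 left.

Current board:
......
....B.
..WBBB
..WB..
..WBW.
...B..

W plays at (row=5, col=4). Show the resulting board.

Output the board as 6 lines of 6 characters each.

Place W at (5,4); scan 8 dirs for brackets.
Dir NW: opp run (4,3) capped by W -> flip
Dir N: first cell 'W' (not opp) -> no flip
Dir NE: first cell '.' (not opp) -> no flip
Dir W: opp run (5,3), next='.' -> no flip
Dir E: first cell '.' (not opp) -> no flip
Dir SW: edge -> no flip
Dir S: edge -> no flip
Dir SE: edge -> no flip
All flips: (4,3)

Answer: ......
....B.
..WBBB
..WB..
..WWW.
...BW.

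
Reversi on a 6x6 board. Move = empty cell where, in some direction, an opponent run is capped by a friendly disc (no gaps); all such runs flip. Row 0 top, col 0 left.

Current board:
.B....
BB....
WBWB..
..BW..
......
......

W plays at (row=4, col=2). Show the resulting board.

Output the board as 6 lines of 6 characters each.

Place W at (4,2); scan 8 dirs for brackets.
Dir NW: first cell '.' (not opp) -> no flip
Dir N: opp run (3,2) capped by W -> flip
Dir NE: first cell 'W' (not opp) -> no flip
Dir W: first cell '.' (not opp) -> no flip
Dir E: first cell '.' (not opp) -> no flip
Dir SW: first cell '.' (not opp) -> no flip
Dir S: first cell '.' (not opp) -> no flip
Dir SE: first cell '.' (not opp) -> no flip
All flips: (3,2)

Answer: .B....
BB....
WBWB..
..WW..
..W...
......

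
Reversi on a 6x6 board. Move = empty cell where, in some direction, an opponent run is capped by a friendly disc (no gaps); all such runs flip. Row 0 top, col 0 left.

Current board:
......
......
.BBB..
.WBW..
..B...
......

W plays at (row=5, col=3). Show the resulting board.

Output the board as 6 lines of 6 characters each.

Place W at (5,3); scan 8 dirs for brackets.
Dir NW: opp run (4,2) capped by W -> flip
Dir N: first cell '.' (not opp) -> no flip
Dir NE: first cell '.' (not opp) -> no flip
Dir W: first cell '.' (not opp) -> no flip
Dir E: first cell '.' (not opp) -> no flip
Dir SW: edge -> no flip
Dir S: edge -> no flip
Dir SE: edge -> no flip
All flips: (4,2)

Answer: ......
......
.BBB..
.WBW..
..W...
...W..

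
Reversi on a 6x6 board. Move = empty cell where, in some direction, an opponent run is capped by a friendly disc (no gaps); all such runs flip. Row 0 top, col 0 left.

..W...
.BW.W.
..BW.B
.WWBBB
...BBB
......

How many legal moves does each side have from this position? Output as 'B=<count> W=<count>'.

Answer: B=8 W=6

Derivation:
-- B to move --
(0,1): flips 2 -> legal
(0,3): flips 1 -> legal
(0,4): no bracket -> illegal
(0,5): no bracket -> illegal
(1,3): flips 2 -> legal
(1,5): no bracket -> illegal
(2,0): no bracket -> illegal
(2,1): flips 1 -> legal
(2,4): flips 1 -> legal
(3,0): flips 2 -> legal
(4,0): flips 1 -> legal
(4,1): no bracket -> illegal
(4,2): flips 1 -> legal
B mobility = 8
-- W to move --
(0,0): no bracket -> illegal
(0,1): no bracket -> illegal
(1,0): flips 1 -> legal
(1,3): flips 1 -> legal
(1,5): no bracket -> illegal
(2,0): flips 1 -> legal
(2,1): flips 1 -> legal
(2,4): no bracket -> illegal
(4,2): no bracket -> illegal
(5,2): no bracket -> illegal
(5,3): flips 2 -> legal
(5,4): flips 1 -> legal
(5,5): no bracket -> illegal
W mobility = 6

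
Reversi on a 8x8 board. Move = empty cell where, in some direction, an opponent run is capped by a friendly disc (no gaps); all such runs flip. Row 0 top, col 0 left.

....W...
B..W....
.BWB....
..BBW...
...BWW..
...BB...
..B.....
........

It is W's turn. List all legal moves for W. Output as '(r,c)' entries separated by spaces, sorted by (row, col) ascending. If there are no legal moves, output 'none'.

(0,0): no bracket -> illegal
(0,1): no bracket -> illegal
(1,1): no bracket -> illegal
(1,2): flips 1 -> legal
(1,4): no bracket -> illegal
(2,0): flips 1 -> legal
(2,4): flips 1 -> legal
(3,0): no bracket -> illegal
(3,1): flips 2 -> legal
(4,1): no bracket -> illegal
(4,2): flips 2 -> legal
(5,1): no bracket -> illegal
(5,2): flips 1 -> legal
(5,5): no bracket -> illegal
(6,1): no bracket -> illegal
(6,3): flips 5 -> legal
(6,4): flips 1 -> legal
(6,5): no bracket -> illegal
(7,1): flips 2 -> legal
(7,2): no bracket -> illegal
(7,3): no bracket -> illegal

Answer: (1,2) (2,0) (2,4) (3,1) (4,2) (5,2) (6,3) (6,4) (7,1)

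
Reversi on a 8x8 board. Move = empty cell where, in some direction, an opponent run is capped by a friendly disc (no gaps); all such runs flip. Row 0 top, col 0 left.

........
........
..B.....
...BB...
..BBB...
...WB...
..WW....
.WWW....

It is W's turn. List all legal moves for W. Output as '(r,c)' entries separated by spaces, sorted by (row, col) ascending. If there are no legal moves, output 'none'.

Answer: (2,3) (3,1) (3,5) (4,5) (5,5)

Derivation:
(1,1): no bracket -> illegal
(1,2): no bracket -> illegal
(1,3): no bracket -> illegal
(2,1): no bracket -> illegal
(2,3): flips 2 -> legal
(2,4): no bracket -> illegal
(2,5): no bracket -> illegal
(3,1): flips 1 -> legal
(3,2): no bracket -> illegal
(3,5): flips 1 -> legal
(4,1): no bracket -> illegal
(4,5): flips 1 -> legal
(5,1): no bracket -> illegal
(5,2): no bracket -> illegal
(5,5): flips 1 -> legal
(6,4): no bracket -> illegal
(6,5): no bracket -> illegal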